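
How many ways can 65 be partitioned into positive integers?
2012558

p(n) counts ways to write n as a sum of positive integers (order ignored).
Euler's pentagonal recurrence: p(k) = p(k-1) + p(k-2) - p(k-5) - p(k-7) + p(k-12) + p(k-15) - ... (offsets j(3j∓1)/2, signs ++--, p(0)=1, p(<0)=0).
DP table for k = 0..64: p(0)=1, p(1)=1, p(2)=2, p(3)=3, p(4)=5, p(5)=7, p(6)=11, p(7)=15, p(8)=22, p(9)=30, p(10)=42, p(11)=56, p(12)=77, p(13)=101, p(14)=135, p(15)=176, p(16)=231, p(17)=297, p(18)=385, p(19)=490, p(20)=627, p(21)=792, p(22)=1002, p(23)=1255, p(24)=1575, p(25)=1958, p(26)=2436, p(27)=3010, p(28)=3718, p(29)=4565, p(30)=5604, p(31)=6842, p(32)=8349, p(33)=10143, p(34)=12310, p(35)=14883, p(36)=17977, p(37)=21637, p(38)=26015, p(39)=31185, p(40)=37338, p(41)=44583, p(42)=53174, p(43)=63261, p(44)=75175, p(45)=89134, p(46)=105558, p(47)=124754, p(48)=147273, p(49)=173525, p(50)=204226, p(51)=239943, p(52)=281589, p(53)=329931, p(54)=386155, p(55)=451276, p(56)=526823, p(57)=614154, p(58)=715220, p(59)=831820, p(60)=966467, p(61)=1121505, p(62)=1300156, p(63)=1505499, p(64)=1741630.
Final step: p(65) = p(64) + p(63) - p(60) - p(58) + p(53) + p(50) - p(43) - p(39) + p(30) + p(25) - p(14) - p(8)
= 1741630 + 1505499 - 966467 - 715220 + 329931 + 204226 - 63261 - 31185 + 5604 + 1958 - 135 - 22
= 2012558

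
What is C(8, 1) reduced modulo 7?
1

Using Lucas' theorem:
Write n=8 and k=1 in base 7:
n in base 7: [1, 1]
k in base 7: [0, 1]
C(8,1) mod 7 = ∏ C(n_i, k_i) mod 7
Digit binomials (mod 7): C(1,0) = 1; C(1,1) = 1
Product: 1 × 1 = 1 ≡ 1 (mod 7)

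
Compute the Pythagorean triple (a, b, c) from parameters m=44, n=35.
(711, 3080, 3161)

Euclid's formula: a = m² - n², b = 2mn, c = m² + n²
m = 44, n = 35
a = 44² - 35² = 1936 - 1225 = 711
b = 2 × 44 × 35 = 3080
c = 44² + 35² = 1936 + 1225 = 3161
Verification: 711² + 3080² = 505521 + 9486400 = 9991921 = 3161² ✓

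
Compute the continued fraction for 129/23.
[5; 1, 1, 1, 1, 4]

Euclidean algorithm steps:
129 = 5 × 23 + 14
23 = 1 × 14 + 9
14 = 1 × 9 + 5
9 = 1 × 5 + 4
5 = 1 × 4 + 1
4 = 4 × 1 + 0
Continued fraction: [5; 1, 1, 1, 1, 4]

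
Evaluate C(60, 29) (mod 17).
0

Using Lucas' theorem:
Write n=60 and k=29 in base 17:
n in base 17: [3, 9]
k in base 17: [1, 12]
C(60,29) mod 17 = ∏ C(n_i, k_i) mod 17
Digit binomials (mod 17): C(3,1) = 3; C(9,12) = 0 (k_i > n_i)
Product: 3 × 0 = 0 ≡ 0 (mod 17)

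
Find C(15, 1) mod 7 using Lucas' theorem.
1

Using Lucas' theorem:
Write n=15 and k=1 in base 7:
n in base 7: [2, 1]
k in base 7: [0, 1]
C(15,1) mod 7 = ∏ C(n_i, k_i) mod 7
Digit binomials (mod 7): C(2,0) = 1; C(1,1) = 1
Product: 1 × 1 = 1 ≡ 1 (mod 7)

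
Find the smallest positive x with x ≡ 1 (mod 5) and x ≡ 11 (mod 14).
11

Using Chinese Remainder Theorem:
M = 5 × 14 = 70
M1 = 14, M2 = 5
y1 = 14^(-1) mod 5 = 4
y2 = 5^(-1) mod 14 = 3
x = (1×14×4 + 11×5×3) mod 70 = 11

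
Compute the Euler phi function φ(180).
48

180 = 2^2 × 3^2 × 5
φ(n) = n × ∏(1 - 1/p) for each prime p dividing n
φ(180) = 180 × (1 - 1/2) × (1 - 1/3) × (1 - 1/5) = 48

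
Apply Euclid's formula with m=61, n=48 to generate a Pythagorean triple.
(1417, 5856, 6025)

Euclid's formula: a = m² - n², b = 2mn, c = m² + n²
m = 61, n = 48
a = 61² - 48² = 3721 - 2304 = 1417
b = 2 × 61 × 48 = 5856
c = 61² + 48² = 3721 + 2304 = 6025
Verification: 1417² + 5856² = 2007889 + 34292736 = 36300625 = 6025² ✓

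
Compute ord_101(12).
100

101 is prime, so ord(12) divides φ(101) = 100.
Divisors of 100: 1, 2, 4, 5, 10, 20, 25, 50, 100.
Repeated squaring: 12^1 ≡ 12, 12^2 ≡ 43, 12^4 ≡ 31, 12^8 ≡ 52, 12^16 ≡ 78, 12^32 ≡ 24, 12^64 ≡ 71 (mod 101).
Test 12^d mod 101 for each divisor d in increasing order:
12^1 ≡ 12
12^2 ≡ 43
12^4 ≡ 31
12^5 = 12^4·12^1 ≡ 69
12^10 = 12^8·12^2 ≡ 14
12^20 = 12^16·12^4 ≡ 95
12^25 = 12^16·12^8·12^1 ≡ 91
12^50 = 12^32·12^16·12^2 ≡ 100
12^100 = 12^64·12^32·12^4 ≡ 1  ← first divisor giving 1
The order is 100.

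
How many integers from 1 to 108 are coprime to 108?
36

108 = 2^2 × 3^3
φ(n) = n × ∏(1 - 1/p) for each prime p dividing n
φ(108) = 108 × (1 - 1/2) × (1 - 1/3) = 36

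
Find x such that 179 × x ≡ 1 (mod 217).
177

gcd(179, 217) = 1, so the inverse exists.
Extended Euclidean algorithm on (217, 179):
217 = 1 × 179 + 38  ⟹  38 = (1)·217 + (-1)·179
179 = 4 × 38 + 27  ⟹  27 = (-4)·217 + (5)·179
38 = 1 × 27 + 11  ⟹  11 = (5)·217 + (-6)·179
27 = 2 × 11 + 5  ⟹  5 = (-14)·217 + (17)·179
11 = 2 × 5 + 1  ⟹  1 = (33)·217 + (-40)·179
So (-40)·179 ≡ 1 (mod 217), i.e. 179^(-1) ≡ -40 ≡ 177 (mod 217).
Check: 179 × 177 = 31683 ≡ 1 (mod 217)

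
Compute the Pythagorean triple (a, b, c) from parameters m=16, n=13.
(87, 416, 425)

Euclid's formula: a = m² - n², b = 2mn, c = m² + n²
m = 16, n = 13
a = 16² - 13² = 256 - 169 = 87
b = 2 × 16 × 13 = 416
c = 16² + 13² = 256 + 169 = 425
Verification: 87² + 416² = 7569 + 173056 = 180625 = 425² ✓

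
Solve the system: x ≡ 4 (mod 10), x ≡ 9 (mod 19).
104

Using Chinese Remainder Theorem:
M = 10 × 19 = 190
M1 = 19, M2 = 10
y1 = 19^(-1) mod 10 = 9
y2 = 10^(-1) mod 19 = 2
x = (4×19×9 + 9×10×2) mod 190 = 104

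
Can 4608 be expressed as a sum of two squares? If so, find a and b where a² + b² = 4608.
48² + 48² (a=48, b=48)

Factorization: 4608 = 2^9 × 3^2
By Fermat: n is sum of two squares iff every prime p ≡ 3 (mod 4) appears to even power.
All primes ≡ 3 (mod 4) appear to even power.
Search a = 0, 1, 2, … for 4608 - a² a perfect square: first hit at a = 48: 4608 - 2304 = 2304 = 48².
4608 = 48² + 48² = 2304 + 2304 ✓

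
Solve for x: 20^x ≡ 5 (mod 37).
11

Baby-step giant-step with step n = ⌈√37⌉ = 7.
Baby steps 20^j mod 37 (j:value) for j=0..6: 0:1, 1:20, 2:30, 3:8, 4:12, 5:18, 6:27.
Giant-step multiplier: 20^(-7) ≡ 20^(36-7) = 20^29 ≡ 32 (mod 37).
Giant steps γ_i = 5·32^i mod 37: γ_0=5, γ_1=12 (in table at j=4).
x = i·n + j = 1·7 + 4 = 11.
Check: 20^11 ≡ 5 (mod 37).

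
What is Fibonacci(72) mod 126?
0

Matrix identity: Q^n = [[F_(n+1), F_n], [F_n, F_(n-1)]] with Q = [[1,1],[1,0]].
n = 72 = 1001000₂. Square-and-multiply, entries mod 126:
Q^1 = [[1,1],[1,0]]
Q^2 = (Q^1)² = [[2,1],[1,1]]
Q^4 = (Q^2)² = [[5,3],[3,2]]
Q^9 = (Q^4)²·Q = [[55,34],[34,21]]
Q^18 = (Q^9)² = [[23,64],[64,85]]
Q^36 = (Q^18)² = [[89,108],[108,107]]
Q^72 = (Q^36)² = [[55,0],[0,55]]
F_72 mod 126 = Q^72[0][1] = 0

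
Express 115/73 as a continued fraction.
[1; 1, 1, 2, 1, 4, 2]

Euclidean algorithm steps:
115 = 1 × 73 + 42
73 = 1 × 42 + 31
42 = 1 × 31 + 11
31 = 2 × 11 + 9
11 = 1 × 9 + 2
9 = 4 × 2 + 1
2 = 2 × 1 + 0
Continued fraction: [1; 1, 1, 2, 1, 4, 2]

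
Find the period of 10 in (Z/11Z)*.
2

11 is prime, so ord(10) divides φ(11) = 10.
Divisors of 10: 1, 2, 5, 10.
Repeated squaring: 10^1 ≡ 10, 10^2 ≡ 1, 10^4 ≡ 1, 10^8 ≡ 1 (mod 11).
Test 10^d mod 11 for each divisor d in increasing order:
10^1 ≡ 10
10^2 ≡ 1  ← first divisor giving 1
The order is 2.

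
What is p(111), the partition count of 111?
679903203

p(n) counts ways to write n as a sum of positive integers (order ignored).
Euler's pentagonal recurrence: p(k) = p(k-1) + p(k-2) - p(k-5) - p(k-7) + p(k-12) + p(k-15) - ... (offsets j(3j∓1)/2, signs ++--, p(0)=1, p(<0)=0).
DP table for k = 0..110: p(0)=1, p(1)=1, p(2)=2, p(3)=3, p(4)=5, p(5)=7, p(6)=11, p(7)=15, p(8)=22, p(9)=30, p(10)=42, p(11)=56, p(12)=77, p(13)=101, p(14)=135, p(15)=176, p(16)=231, p(17)=297, p(18)=385, p(19)=490, p(20)=627, p(21)=792, p(22)=1002, p(23)=1255, p(24)=1575, p(25)=1958, p(26)=2436, p(27)=3010, p(28)=3718, p(29)=4565, p(30)=5604, p(31)=6842, p(32)=8349, p(33)=10143, p(34)=12310, p(35)=14883, p(36)=17977, p(37)=21637, p(38)=26015, p(39)=31185, p(40)=37338, p(41)=44583, p(42)=53174, p(43)=63261, p(44)=75175, p(45)=89134, p(46)=105558, p(47)=124754, p(48)=147273, p(49)=173525, p(50)=204226, p(51)=239943, p(52)=281589, p(53)=329931, p(54)=386155, p(55)=451276, p(56)=526823, p(57)=614154, p(58)=715220, p(59)=831820, p(60)=966467, p(61)=1121505, p(62)=1300156, p(63)=1505499, p(64)=1741630, p(65)=2012558, p(66)=2323520, p(67)=2679689, p(68)=3087735, p(69)=3554345, p(70)=4087968, p(71)=4697205, p(72)=5392783, p(73)=6185689, p(74)=7089500, p(75)=8118264, p(76)=9289091, p(77)=10619863, p(78)=12132164, p(79)=13848650, p(80)=15796476, p(81)=18004327, p(82)=20506255, p(83)=23338469, p(84)=26543660, p(85)=30167357, p(86)=34262962, p(87)=38887673, p(88)=44108109, p(89)=49995925, p(90)=56634173, p(91)=64112359, p(92)=72533807, p(93)=82010177, p(94)=92669720, p(95)=104651419, p(96)=118114304, p(97)=133230930, p(98)=150198136, p(99)=169229875, p(100)=190569292, p(101)=214481126, p(102)=241265379, p(103)=271248950, p(104)=304801365, p(105)=342325709, p(106)=384276336, p(107)=431149389, p(108)=483502844, p(109)=541946240, p(110)=607163746.
Final step: p(111) = p(110) + p(109) - p(106) - p(104) + p(99) + p(96) - p(89) - p(85) + p(76) + p(71) - p(60) - p(54) + p(41) + p(34) - p(19) - p(11)
= 607163746 + 541946240 - 384276336 - 304801365 + 169229875 + 118114304 - 49995925 - 30167357 + 9289091 + 4697205 - 966467 - 386155 + 44583 + 12310 - 490 - 56
= 679903203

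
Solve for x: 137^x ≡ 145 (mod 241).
116

Baby-step giant-step with step n = ⌈√241⌉ = 16.
Baby steps 137^j mod 241 (j:value) for j=0..15: 0:1, 1:137, 2:212, 3:124, 4:118, 5:19, 6:193, 7:172, 8:187, 9:73, 10:120, 11:52, 12:135, 13:179, 14:182, 15:111.
Giant-step multiplier: 137^(-16) ≡ 137^(240-16) = 137^224 ≡ 231 (mod 241).
Giant steps γ_i = 145·231^i mod 241: γ_0=145, γ_1=237, γ_2=40, γ_3=82, γ_4=144, γ_5=6, γ_6=181, γ_7=118 (in table at j=4).
x = i·n + j = 7·16 + 4 = 116.
Check: 137^116 ≡ 145 (mod 241).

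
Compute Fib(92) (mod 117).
60

Matrix identity: Q^n = [[F_(n+1), F_n], [F_n, F_(n-1)]] with Q = [[1,1],[1,0]].
n = 92 = 1011100₂. Square-and-multiply, entries mod 117:
Q^1 = [[1,1],[1,0]]
Q^2 = (Q^1)² = [[2,1],[1,1]]
Q^5 = (Q^2)²·Q = [[8,5],[5,3]]
Q^11 = (Q^5)²·Q = [[27,89],[89,55]]
Q^23 = (Q^11)²·Q = [[36,109],[109,44]]
Q^46 = (Q^23)² = [[73,62],[62,11]]
Q^92 = (Q^46)² = [[47,60],[60,104]]
F_92 mod 117 = Q^92[0][1] = 60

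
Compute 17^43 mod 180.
53

Repeated squaring. Binary of 43 = 101011.
17^1 ≡ 17 (mod 180); 17^2 ≡ 109 (mod 180); 17^4 ≡ 1 (mod 180); 17^8 ≡ 1 (mod 180); 17^16 ≡ 1 (mod 180); 17^32 ≡ 1 (mod 180)
17^43 = 17^1 × 17^2 × 17^8 × 17^32 ≡ 53 (mod 180)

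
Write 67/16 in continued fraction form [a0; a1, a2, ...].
[4; 5, 3]

Euclidean algorithm steps:
67 = 4 × 16 + 3
16 = 5 × 3 + 1
3 = 3 × 1 + 0
Continued fraction: [4; 5, 3]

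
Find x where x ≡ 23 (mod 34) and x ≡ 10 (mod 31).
227

Using Chinese Remainder Theorem:
M = 34 × 31 = 1054
M1 = 31, M2 = 34
y1 = 31^(-1) mod 34 = 11
y2 = 34^(-1) mod 31 = 21
x = (23×31×11 + 10×34×21) mod 1054 = 227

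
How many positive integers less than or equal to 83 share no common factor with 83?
82

83 = 83
φ(n) = n × ∏(1 - 1/p) for each prime p dividing n
φ(83) = 83 × (1 - 1/83) = 82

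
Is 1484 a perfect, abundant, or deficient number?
abundant

Proper divisors of 1484: sum = 1 + 2 + 4 + 7 + 14 + 28 + 53 + 106 + 212 + 371 + 742 = 1540
Since 1540 > 1484, 1484 is abundant.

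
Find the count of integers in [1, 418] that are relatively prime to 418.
180

418 = 2 × 11 × 19
φ(n) = n × ∏(1 - 1/p) for each prime p dividing n
φ(418) = 418 × (1 - 1/2) × (1 - 1/11) × (1 - 1/19) = 180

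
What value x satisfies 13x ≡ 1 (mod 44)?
17

gcd(13, 44) = 1, so the inverse exists.
Extended Euclidean algorithm on (44, 13):
44 = 3 × 13 + 5  ⟹  5 = (1)·44 + (-3)·13
13 = 2 × 5 + 3  ⟹  3 = (-2)·44 + (7)·13
5 = 1 × 3 + 2  ⟹  2 = (3)·44 + (-10)·13
3 = 1 × 2 + 1  ⟹  1 = (-5)·44 + (17)·13
So (17)·13 ≡ 1 (mod 44), i.e. 13^(-1) ≡ 17 (mod 44).
Check: 13 × 17 = 221 ≡ 1 (mod 44)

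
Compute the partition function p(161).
118159068427

p(n) counts ways to write n as a sum of positive integers (order ignored).
Euler's pentagonal recurrence: p(k) = p(k-1) + p(k-2) - p(k-5) - p(k-7) + p(k-12) + p(k-15) - ... (offsets j(3j∓1)/2, signs ++--, p(0)=1, p(<0)=0).
DP table for k = 0..160: p(0)=1, p(1)=1, p(2)=2, p(3)=3, p(4)=5, p(5)=7, p(6)=11, p(7)=15, p(8)=22, p(9)=30, p(10)=42, p(11)=56, p(12)=77, p(13)=101, p(14)=135, p(15)=176, p(16)=231, p(17)=297, p(18)=385, p(19)=490, p(20)=627, p(21)=792, p(22)=1002, p(23)=1255, p(24)=1575, p(25)=1958, p(26)=2436, p(27)=3010, p(28)=3718, p(29)=4565, p(30)=5604, p(31)=6842, p(32)=8349, p(33)=10143, p(34)=12310, p(35)=14883, p(36)=17977, p(37)=21637, p(38)=26015, p(39)=31185, p(40)=37338, p(41)=44583, p(42)=53174, p(43)=63261, p(44)=75175, p(45)=89134, p(46)=105558, p(47)=124754, p(48)=147273, p(49)=173525, p(50)=204226, p(51)=239943, p(52)=281589, p(53)=329931, p(54)=386155, p(55)=451276, p(56)=526823, p(57)=614154, p(58)=715220, p(59)=831820, p(60)=966467, p(61)=1121505, p(62)=1300156, p(63)=1505499, p(64)=1741630, p(65)=2012558, p(66)=2323520, p(67)=2679689, p(68)=3087735, p(69)=3554345, p(70)=4087968, p(71)=4697205, p(72)=5392783, p(73)=6185689, p(74)=7089500, p(75)=8118264, p(76)=9289091, p(77)=10619863, p(78)=12132164, p(79)=13848650, p(80)=15796476, p(81)=18004327, p(82)=20506255, p(83)=23338469, p(84)=26543660, p(85)=30167357, p(86)=34262962, p(87)=38887673, p(88)=44108109, p(89)=49995925, p(90)=56634173, p(91)=64112359, p(92)=72533807, p(93)=82010177, p(94)=92669720, p(95)=104651419, p(96)=118114304, p(97)=133230930, p(98)=150198136, p(99)=169229875, p(100)=190569292, p(101)=214481126, p(102)=241265379, p(103)=271248950, p(104)=304801365, p(105)=342325709, p(106)=384276336, p(107)=431149389, p(108)=483502844, p(109)=541946240, p(110)=607163746, p(111)=679903203, p(112)=761002156, p(113)=851376628, p(114)=952050665, p(115)=1064144451, p(116)=1188908248, p(117)=1327710076, p(118)=1482074143, p(119)=1653668665, p(120)=1844349560, p(121)=2056148051, p(122)=2291320912, p(123)=2552338241, p(124)=2841940500, p(125)=3163127352, p(126)=3519222692, p(127)=3913864295, p(128)=4351078600, p(129)=4835271870, p(130)=5371315400, p(131)=5964539504, p(132)=6620830889, p(133)=7346629512, p(134)=8149040695, p(135)=9035836076, p(136)=10015581680, p(137)=11097645016, p(138)=12292341831, p(139)=13610949895, p(140)=15065878135, p(141)=16670689208, p(142)=18440293320, p(143)=20390982757, p(144)=22540654445, p(145)=24908858009, p(146)=27517052599, p(147)=30388671978, p(148)=33549419497, p(149)=37027355200, p(150)=40853235313, p(151)=45060624582, p(152)=49686288421, p(153)=54770336324, p(154)=60356673280, p(155)=66493182097, p(156)=73232243759, p(157)=80630964769, p(158)=88751778802, p(159)=97662728555, p(160)=107438159466.
Final step: p(161) = p(160) + p(159) - p(156) - p(154) + p(149) + p(146) - p(139) - p(135) + p(126) + p(121) - p(110) - p(104) + p(91) + p(84) - p(69) - p(61) + p(44) + p(35) - p(16) - p(6)
= 107438159466 + 97662728555 - 73232243759 - 60356673280 + 37027355200 + 27517052599 - 13610949895 - 9035836076 + 3519222692 + 2056148051 - 607163746 - 304801365 + 64112359 + 26543660 - 3554345 - 1121505 + 75175 + 14883 - 231 - 11
= 118159068427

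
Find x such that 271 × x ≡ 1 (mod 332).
283

gcd(271, 332) = 1, so the inverse exists.
Extended Euclidean algorithm on (332, 271):
332 = 1 × 271 + 61  ⟹  61 = (1)·332 + (-1)·271
271 = 4 × 61 + 27  ⟹  27 = (-4)·332 + (5)·271
61 = 2 × 27 + 7  ⟹  7 = (9)·332 + (-11)·271
27 = 3 × 7 + 6  ⟹  6 = (-31)·332 + (38)·271
7 = 1 × 6 + 1  ⟹  1 = (40)·332 + (-49)·271
So (-49)·271 ≡ 1 (mod 332), i.e. 271^(-1) ≡ -49 ≡ 283 (mod 332).
Check: 271 × 283 = 76693 ≡ 1 (mod 332)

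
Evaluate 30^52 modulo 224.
128

Repeated squaring. Binary of 52 = 110100.
30^1 ≡ 30 (mod 224); 30^2 ≡ 4 (mod 224); 30^4 ≡ 16 (mod 224); 30^8 ≡ 32 (mod 224); 30^16 ≡ 128 (mod 224); 30^32 ≡ 32 (mod 224)
30^52 = 30^4 × 30^16 × 30^32 ≡ 128 (mod 224)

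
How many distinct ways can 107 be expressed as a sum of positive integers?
431149389

p(n) counts ways to write n as a sum of positive integers (order ignored).
Euler's pentagonal recurrence: p(k) = p(k-1) + p(k-2) - p(k-5) - p(k-7) + p(k-12) + p(k-15) - ... (offsets j(3j∓1)/2, signs ++--, p(0)=1, p(<0)=0).
DP table for k = 0..106: p(0)=1, p(1)=1, p(2)=2, p(3)=3, p(4)=5, p(5)=7, p(6)=11, p(7)=15, p(8)=22, p(9)=30, p(10)=42, p(11)=56, p(12)=77, p(13)=101, p(14)=135, p(15)=176, p(16)=231, p(17)=297, p(18)=385, p(19)=490, p(20)=627, p(21)=792, p(22)=1002, p(23)=1255, p(24)=1575, p(25)=1958, p(26)=2436, p(27)=3010, p(28)=3718, p(29)=4565, p(30)=5604, p(31)=6842, p(32)=8349, p(33)=10143, p(34)=12310, p(35)=14883, p(36)=17977, p(37)=21637, p(38)=26015, p(39)=31185, p(40)=37338, p(41)=44583, p(42)=53174, p(43)=63261, p(44)=75175, p(45)=89134, p(46)=105558, p(47)=124754, p(48)=147273, p(49)=173525, p(50)=204226, p(51)=239943, p(52)=281589, p(53)=329931, p(54)=386155, p(55)=451276, p(56)=526823, p(57)=614154, p(58)=715220, p(59)=831820, p(60)=966467, p(61)=1121505, p(62)=1300156, p(63)=1505499, p(64)=1741630, p(65)=2012558, p(66)=2323520, p(67)=2679689, p(68)=3087735, p(69)=3554345, p(70)=4087968, p(71)=4697205, p(72)=5392783, p(73)=6185689, p(74)=7089500, p(75)=8118264, p(76)=9289091, p(77)=10619863, p(78)=12132164, p(79)=13848650, p(80)=15796476, p(81)=18004327, p(82)=20506255, p(83)=23338469, p(84)=26543660, p(85)=30167357, p(86)=34262962, p(87)=38887673, p(88)=44108109, p(89)=49995925, p(90)=56634173, p(91)=64112359, p(92)=72533807, p(93)=82010177, p(94)=92669720, p(95)=104651419, p(96)=118114304, p(97)=133230930, p(98)=150198136, p(99)=169229875, p(100)=190569292, p(101)=214481126, p(102)=241265379, p(103)=271248950, p(104)=304801365, p(105)=342325709, p(106)=384276336.
Final step: p(107) = p(106) + p(105) - p(102) - p(100) + p(95) + p(92) - p(85) - p(81) + p(72) + p(67) - p(56) - p(50) + p(37) + p(30) - p(15) - p(7)
= 384276336 + 342325709 - 241265379 - 190569292 + 104651419 + 72533807 - 30167357 - 18004327 + 5392783 + 2679689 - 526823 - 204226 + 21637 + 5604 - 176 - 15
= 431149389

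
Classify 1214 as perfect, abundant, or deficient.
deficient

Proper divisors of 1214: sum = 1 + 2 + 607 = 610
Since 610 < 1214, 1214 is deficient.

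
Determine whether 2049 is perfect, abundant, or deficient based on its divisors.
deficient

Proper divisors of 2049: sum = 1 + 3 + 683 = 687
Since 687 < 2049, 2049 is deficient.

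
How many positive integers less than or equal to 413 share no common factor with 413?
348

413 = 7 × 59
φ(n) = n × ∏(1 - 1/p) for each prime p dividing n
φ(413) = 413 × (1 - 1/7) × (1 - 1/59) = 348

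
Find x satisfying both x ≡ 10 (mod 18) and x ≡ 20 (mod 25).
370

Using Chinese Remainder Theorem:
M = 18 × 25 = 450
M1 = 25, M2 = 18
y1 = 25^(-1) mod 18 = 13
y2 = 18^(-1) mod 25 = 7
x = (10×25×13 + 20×18×7) mod 450 = 370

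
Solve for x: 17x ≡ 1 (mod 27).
8

gcd(17, 27) = 1, so the inverse exists.
Extended Euclidean algorithm on (27, 17):
27 = 1 × 17 + 10  ⟹  10 = (1)·27 + (-1)·17
17 = 1 × 10 + 7  ⟹  7 = (-1)·27 + (2)·17
10 = 1 × 7 + 3  ⟹  3 = (2)·27 + (-3)·17
7 = 2 × 3 + 1  ⟹  1 = (-5)·27 + (8)·17
So (8)·17 ≡ 1 (mod 27), i.e. 17^(-1) ≡ 8 (mod 27).
Check: 17 × 8 = 136 ≡ 1 (mod 27)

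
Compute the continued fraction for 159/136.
[1; 5, 1, 10, 2]

Euclidean algorithm steps:
159 = 1 × 136 + 23
136 = 5 × 23 + 21
23 = 1 × 21 + 2
21 = 10 × 2 + 1
2 = 2 × 1 + 0
Continued fraction: [1; 5, 1, 10, 2]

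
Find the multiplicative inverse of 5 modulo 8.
5

gcd(5, 8) = 1, so the inverse exists.
Extended Euclidean algorithm on (8, 5):
8 = 1 × 5 + 3  ⟹  3 = (1)·8 + (-1)·5
5 = 1 × 3 + 2  ⟹  2 = (-1)·8 + (2)·5
3 = 1 × 2 + 1  ⟹  1 = (2)·8 + (-3)·5
So (-3)·5 ≡ 1 (mod 8), i.e. 5^(-1) ≡ -3 ≡ 5 (mod 8).
Check: 5 × 5 = 25 ≡ 1 (mod 8)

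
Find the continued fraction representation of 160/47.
[3; 2, 2, 9]

Euclidean algorithm steps:
160 = 3 × 47 + 19
47 = 2 × 19 + 9
19 = 2 × 9 + 1
9 = 9 × 1 + 0
Continued fraction: [3; 2, 2, 9]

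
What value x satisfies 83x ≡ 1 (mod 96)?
59

gcd(83, 96) = 1, so the inverse exists.
Extended Euclidean algorithm on (96, 83):
96 = 1 × 83 + 13  ⟹  13 = (1)·96 + (-1)·83
83 = 6 × 13 + 5  ⟹  5 = (-6)·96 + (7)·83
13 = 2 × 5 + 3  ⟹  3 = (13)·96 + (-15)·83
5 = 1 × 3 + 2  ⟹  2 = (-19)·96 + (22)·83
3 = 1 × 2 + 1  ⟹  1 = (32)·96 + (-37)·83
So (-37)·83 ≡ 1 (mod 96), i.e. 83^(-1) ≡ -37 ≡ 59 (mod 96).
Check: 83 × 59 = 4897 ≡ 1 (mod 96)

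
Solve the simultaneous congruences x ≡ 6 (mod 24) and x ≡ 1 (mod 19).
438

Using Chinese Remainder Theorem:
M = 24 × 19 = 456
M1 = 19, M2 = 24
y1 = 19^(-1) mod 24 = 19
y2 = 24^(-1) mod 19 = 4
x = (6×19×19 + 1×24×4) mod 456 = 438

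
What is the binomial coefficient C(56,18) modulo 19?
1

Using Lucas' theorem:
Write n=56 and k=18 in base 19:
n in base 19: [2, 18]
k in base 19: [0, 18]
C(56,18) mod 19 = ∏ C(n_i, k_i) mod 19
Digit binomials (mod 19): C(2,0) = 1; C(18,18) = 1
Product: 1 × 1 = 1 ≡ 1 (mod 19)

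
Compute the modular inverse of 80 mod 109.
15

gcd(80, 109) = 1, so the inverse exists.
Extended Euclidean algorithm on (109, 80):
109 = 1 × 80 + 29  ⟹  29 = (1)·109 + (-1)·80
80 = 2 × 29 + 22  ⟹  22 = (-2)·109 + (3)·80
29 = 1 × 22 + 7  ⟹  7 = (3)·109 + (-4)·80
22 = 3 × 7 + 1  ⟹  1 = (-11)·109 + (15)·80
So (15)·80 ≡ 1 (mod 109), i.e. 80^(-1) ≡ 15 (mod 109).
Check: 80 × 15 = 1200 ≡ 1 (mod 109)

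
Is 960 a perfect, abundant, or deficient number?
abundant

Proper divisors of 960: sum = 1 + 2 + 3 + 4 + 5 + 6 + 8 + 10 + ... + 192 + 240 + 320 + 480 (27 divisors) = 2088
Since 2088 > 960, 960 is abundant.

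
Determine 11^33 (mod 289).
198

Repeated squaring. Binary of 33 = 100001.
11^1 ≡ 11 (mod 289); 11^2 ≡ 121 (mod 289); 11^4 ≡ 191 (mod 289); 11^8 ≡ 67 (mod 289); 11^16 ≡ 154 (mod 289); 11^32 ≡ 18 (mod 289)
11^33 = 11^1 × 11^32 ≡ 198 (mod 289)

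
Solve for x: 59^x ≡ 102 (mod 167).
9

Baby-step giant-step with step n = ⌈√167⌉ = 13.
Baby steps 59^j mod 167 (j:value) for j=0..12: 0:1, 1:59, 2:141, 3:136, 4:8, 5:138, 6:126, 7:86, 8:64, 9:102, 10:6, 11:20, 12:11.
h = 102 is already in the table at j=9, so x = 9.
Check: 59^9 ≡ 102 (mod 167).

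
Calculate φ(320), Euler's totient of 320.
128

320 = 2^6 × 5
φ(n) = n × ∏(1 - 1/p) for each prime p dividing n
φ(320) = 320 × (1 - 1/2) × (1 - 1/5) = 128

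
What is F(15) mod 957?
610

Matrix identity: Q^n = [[F_(n+1), F_n], [F_n, F_(n-1)]] with Q = [[1,1],[1,0]].
n = 15 = 1111₂. Square-and-multiply, entries mod 957:
Q^1 = [[1,1],[1,0]]
Q^3 = (Q^1)²·Q = [[3,2],[2,1]]
Q^7 = (Q^3)²·Q = [[21,13],[13,8]]
Q^15 = (Q^7)²·Q = [[30,610],[610,377]]
F_15 mod 957 = Q^15[0][1] = 610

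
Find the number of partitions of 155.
66493182097

p(n) counts ways to write n as a sum of positive integers (order ignored).
Euler's pentagonal recurrence: p(k) = p(k-1) + p(k-2) - p(k-5) - p(k-7) + p(k-12) + p(k-15) - ... (offsets j(3j∓1)/2, signs ++--, p(0)=1, p(<0)=0).
DP table for k = 0..154: p(0)=1, p(1)=1, p(2)=2, p(3)=3, p(4)=5, p(5)=7, p(6)=11, p(7)=15, p(8)=22, p(9)=30, p(10)=42, p(11)=56, p(12)=77, p(13)=101, p(14)=135, p(15)=176, p(16)=231, p(17)=297, p(18)=385, p(19)=490, p(20)=627, p(21)=792, p(22)=1002, p(23)=1255, p(24)=1575, p(25)=1958, p(26)=2436, p(27)=3010, p(28)=3718, p(29)=4565, p(30)=5604, p(31)=6842, p(32)=8349, p(33)=10143, p(34)=12310, p(35)=14883, p(36)=17977, p(37)=21637, p(38)=26015, p(39)=31185, p(40)=37338, p(41)=44583, p(42)=53174, p(43)=63261, p(44)=75175, p(45)=89134, p(46)=105558, p(47)=124754, p(48)=147273, p(49)=173525, p(50)=204226, p(51)=239943, p(52)=281589, p(53)=329931, p(54)=386155, p(55)=451276, p(56)=526823, p(57)=614154, p(58)=715220, p(59)=831820, p(60)=966467, p(61)=1121505, p(62)=1300156, p(63)=1505499, p(64)=1741630, p(65)=2012558, p(66)=2323520, p(67)=2679689, p(68)=3087735, p(69)=3554345, p(70)=4087968, p(71)=4697205, p(72)=5392783, p(73)=6185689, p(74)=7089500, p(75)=8118264, p(76)=9289091, p(77)=10619863, p(78)=12132164, p(79)=13848650, p(80)=15796476, p(81)=18004327, p(82)=20506255, p(83)=23338469, p(84)=26543660, p(85)=30167357, p(86)=34262962, p(87)=38887673, p(88)=44108109, p(89)=49995925, p(90)=56634173, p(91)=64112359, p(92)=72533807, p(93)=82010177, p(94)=92669720, p(95)=104651419, p(96)=118114304, p(97)=133230930, p(98)=150198136, p(99)=169229875, p(100)=190569292, p(101)=214481126, p(102)=241265379, p(103)=271248950, p(104)=304801365, p(105)=342325709, p(106)=384276336, p(107)=431149389, p(108)=483502844, p(109)=541946240, p(110)=607163746, p(111)=679903203, p(112)=761002156, p(113)=851376628, p(114)=952050665, p(115)=1064144451, p(116)=1188908248, p(117)=1327710076, p(118)=1482074143, p(119)=1653668665, p(120)=1844349560, p(121)=2056148051, p(122)=2291320912, p(123)=2552338241, p(124)=2841940500, p(125)=3163127352, p(126)=3519222692, p(127)=3913864295, p(128)=4351078600, p(129)=4835271870, p(130)=5371315400, p(131)=5964539504, p(132)=6620830889, p(133)=7346629512, p(134)=8149040695, p(135)=9035836076, p(136)=10015581680, p(137)=11097645016, p(138)=12292341831, p(139)=13610949895, p(140)=15065878135, p(141)=16670689208, p(142)=18440293320, p(143)=20390982757, p(144)=22540654445, p(145)=24908858009, p(146)=27517052599, p(147)=30388671978, p(148)=33549419497, p(149)=37027355200, p(150)=40853235313, p(151)=45060624582, p(152)=49686288421, p(153)=54770336324, p(154)=60356673280.
Final step: p(155) = p(154) + p(153) - p(150) - p(148) + p(143) + p(140) - p(133) - p(129) + p(120) + p(115) - p(104) - p(98) + p(85) + p(78) - p(63) - p(55) + p(38) + p(29) - p(10) - p(0)
= 60356673280 + 54770336324 - 40853235313 - 33549419497 + 20390982757 + 15065878135 - 7346629512 - 4835271870 + 1844349560 + 1064144451 - 304801365 - 150198136 + 30167357 + 12132164 - 1505499 - 451276 + 26015 + 4565 - 42 - 1
= 66493182097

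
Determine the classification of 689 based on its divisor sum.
deficient

Proper divisors of 689: sum = 1 + 13 + 53 = 67
Since 67 < 689, 689 is deficient.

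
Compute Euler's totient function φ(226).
112

226 = 2 × 113
φ(n) = n × ∏(1 - 1/p) for each prime p dividing n
φ(226) = 226 × (1 - 1/2) × (1 - 1/113) = 112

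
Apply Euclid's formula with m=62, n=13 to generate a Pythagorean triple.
(3675, 1612, 4013)

Euclid's formula: a = m² - n², b = 2mn, c = m² + n²
m = 62, n = 13
a = 62² - 13² = 3844 - 169 = 3675
b = 2 × 62 × 13 = 1612
c = 62² + 13² = 3844 + 169 = 4013
Verification: 3675² + 1612² = 13505625 + 2598544 = 16104169 = 4013² ✓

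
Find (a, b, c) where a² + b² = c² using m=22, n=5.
(459, 220, 509)

Euclid's formula: a = m² - n², b = 2mn, c = m² + n²
m = 22, n = 5
a = 22² - 5² = 484 - 25 = 459
b = 2 × 22 × 5 = 220
c = 22² + 5² = 484 + 25 = 509
Verification: 459² + 220² = 210681 + 48400 = 259081 = 509² ✓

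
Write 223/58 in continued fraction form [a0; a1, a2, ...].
[3; 1, 5, 2, 4]

Euclidean algorithm steps:
223 = 3 × 58 + 49
58 = 1 × 49 + 9
49 = 5 × 9 + 4
9 = 2 × 4 + 1
4 = 4 × 1 + 0
Continued fraction: [3; 1, 5, 2, 4]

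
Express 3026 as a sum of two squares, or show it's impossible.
1² + 55² (a=1, b=55)

Factorization: 3026 = 2 × 17 × 89
By Fermat: n is sum of two squares iff every prime p ≡ 3 (mod 4) appears to even power.
All primes ≡ 3 (mod 4) appear to even power.
Search a = 0, 1, 2, … for 3026 - a² a perfect square: first hit at a = 1: 3026 - 1 = 3025 = 55².
3026 = 1² + 55² = 1 + 3025 ✓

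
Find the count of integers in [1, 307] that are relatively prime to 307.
306

307 = 307
φ(n) = n × ∏(1 - 1/p) for each prime p dividing n
φ(307) = 307 × (1 - 1/307) = 306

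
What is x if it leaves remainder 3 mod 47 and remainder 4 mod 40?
1084

Using Chinese Remainder Theorem:
M = 47 × 40 = 1880
M1 = 40, M2 = 47
y1 = 40^(-1) mod 47 = 20
y2 = 47^(-1) mod 40 = 23
x = (3×40×20 + 4×47×23) mod 1880 = 1084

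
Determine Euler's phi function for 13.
12

13 = 13
φ(n) = n × ∏(1 - 1/p) for each prime p dividing n
φ(13) = 13 × (1 - 1/13) = 12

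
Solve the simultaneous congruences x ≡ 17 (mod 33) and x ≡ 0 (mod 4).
116

Using Chinese Remainder Theorem:
M = 33 × 4 = 132
M1 = 4, M2 = 33
y1 = 4^(-1) mod 33 = 25
y2 = 33^(-1) mod 4 = 1
x = (17×4×25 + 0×33×1) mod 132 = 116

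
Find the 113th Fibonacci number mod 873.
166

Matrix identity: Q^n = [[F_(n+1), F_n], [F_n, F_(n-1)]] with Q = [[1,1],[1,0]].
n = 113 = 1110001₂. Square-and-multiply, entries mod 873:
Q^1 = [[1,1],[1,0]]
Q^3 = (Q^1)²·Q = [[3,2],[2,1]]
Q^7 = (Q^3)²·Q = [[21,13],[13,8]]
Q^14 = (Q^7)² = [[610,377],[377,233]]
Q^28 = (Q^14)² = [[32,39],[39,866]]
Q^56 = (Q^28)² = [[799,102],[102,697]]
Q^113 = (Q^56)²·Q = [[856,166],[166,690]]
F_113 mod 873 = Q^113[0][1] = 166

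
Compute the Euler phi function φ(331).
330

331 = 331
φ(n) = n × ∏(1 - 1/p) for each prime p dividing n
φ(331) = 331 × (1 - 1/331) = 330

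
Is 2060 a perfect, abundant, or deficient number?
abundant

Proper divisors of 2060: sum = 1 + 2 + 4 + 5 + 10 + 20 + 103 + 206 + 412 + 515 + 1030 = 2308
Since 2308 > 2060, 2060 is abundant.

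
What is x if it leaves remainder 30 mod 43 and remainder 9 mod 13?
503

Using Chinese Remainder Theorem:
M = 43 × 13 = 559
M1 = 13, M2 = 43
y1 = 13^(-1) mod 43 = 10
y2 = 43^(-1) mod 13 = 10
x = (30×13×10 + 9×43×10) mod 559 = 503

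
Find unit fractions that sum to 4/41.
1/11 + 1/151 + 1/34051 + 1/2318907151

Greedy algorithm:
4/41: ceiling(41/4) = 11, use 1/11
3/451: ceiling(451/3) = 151, use 1/151
2/68101: ceiling(68101/2) = 34051, use 1/34051
1/2318907151: ceiling(2318907151/1) = 2318907151, use 1/2318907151
Result: 4/41 = 1/11 + 1/151 + 1/34051 + 1/2318907151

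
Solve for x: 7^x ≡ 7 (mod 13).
1

Baby-step giant-step with step n = ⌈√13⌉ = 4.
Baby steps 7^j mod 13 (j:value) for j=0..3: 0:1, 1:7, 2:10, 3:5.
h = 7 is already in the table at j=1, so x = 1.
Check: 7^1 ≡ 7 (mod 13).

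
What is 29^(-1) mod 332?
229

gcd(29, 332) = 1, so the inverse exists.
Extended Euclidean algorithm on (332, 29):
332 = 11 × 29 + 13  ⟹  13 = (1)·332 + (-11)·29
29 = 2 × 13 + 3  ⟹  3 = (-2)·332 + (23)·29
13 = 4 × 3 + 1  ⟹  1 = (9)·332 + (-103)·29
So (-103)·29 ≡ 1 (mod 332), i.e. 29^(-1) ≡ -103 ≡ 229 (mod 332).
Check: 29 × 229 = 6641 ≡ 1 (mod 332)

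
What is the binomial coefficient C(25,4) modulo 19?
15

Using Lucas' theorem:
Write n=25 and k=4 in base 19:
n in base 19: [1, 6]
k in base 19: [0, 4]
C(25,4) mod 19 = ∏ C(n_i, k_i) mod 19
Digit binomials (mod 19): C(1,0) = 1; C(6,4) = 15
Product: 1 × 15 = 15 ≡ 15 (mod 19)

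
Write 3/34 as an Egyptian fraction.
1/12 + 1/204

Greedy algorithm:
3/34: ceiling(34/3) = 12, use 1/12
1/204: ceiling(204/1) = 204, use 1/204
Result: 3/34 = 1/12 + 1/204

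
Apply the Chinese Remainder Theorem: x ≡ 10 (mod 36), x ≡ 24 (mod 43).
1486

Using Chinese Remainder Theorem:
M = 36 × 43 = 1548
M1 = 43, M2 = 36
y1 = 43^(-1) mod 36 = 31
y2 = 36^(-1) mod 43 = 6
x = (10×43×31 + 24×36×6) mod 1548 = 1486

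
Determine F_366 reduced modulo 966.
314

Matrix identity: Q^n = [[F_(n+1), F_n], [F_n, F_(n-1)]] with Q = [[1,1],[1,0]].
n = 366 = 101101110₂. Square-and-multiply, entries mod 966:
Q^1 = [[1,1],[1,0]]
Q^2 = (Q^1)² = [[2,1],[1,1]]
Q^5 = (Q^2)²·Q = [[8,5],[5,3]]
Q^11 = (Q^5)²·Q = [[144,89],[89,55]]
Q^22 = (Q^11)² = [[643,323],[323,320]]
Q^45 = (Q^22)²·Q = [[965,2],[2,963]]
Q^91 = (Q^45)²·Q = [[963,5],[5,958]]
Q^183 = (Q^91)²·Q = [[945,34],[34,911]]
Q^366 = (Q^183)² = [[631,314],[314,317]]
F_366 mod 966 = Q^366[0][1] = 314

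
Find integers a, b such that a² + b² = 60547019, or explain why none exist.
Not possible

Factorization: 60547019 = 13 × 167^3
By Fermat: n is sum of two squares iff every prime p ≡ 3 (mod 4) appears to even power.
Prime(s) ≡ 3 (mod 4) with odd exponent: [(167, 3)]
Therefore 60547019 cannot be expressed as a² + b².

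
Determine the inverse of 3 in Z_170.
57

gcd(3, 170) = 1, so the inverse exists.
Extended Euclidean algorithm on (170, 3):
170 = 56 × 3 + 2  ⟹  2 = (1)·170 + (-56)·3
3 = 1 × 2 + 1  ⟹  1 = (-1)·170 + (57)·3
So (57)·3 ≡ 1 (mod 170), i.e. 3^(-1) ≡ 57 (mod 170).
Check: 3 × 57 = 171 ≡ 1 (mod 170)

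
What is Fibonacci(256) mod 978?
339

Matrix identity: Q^n = [[F_(n+1), F_n], [F_n, F_(n-1)]] with Q = [[1,1],[1,0]].
n = 256 = 100000000₂. Square-and-multiply, entries mod 978:
Q^1 = [[1,1],[1,0]]
Q^2 = (Q^1)² = [[2,1],[1,1]]
Q^4 = (Q^2)² = [[5,3],[3,2]]
Q^8 = (Q^4)² = [[34,21],[21,13]]
Q^16 = (Q^8)² = [[619,9],[9,610]]
Q^32 = (Q^16)² = [[844,303],[303,541]]
Q^64 = (Q^32)² = [[229,93],[93,136]]
Q^128 = (Q^64)² = [[454,693],[693,739]]
Q^256 = (Q^128)² = [[787,339],[339,448]]
F_256 mod 978 = Q^256[0][1] = 339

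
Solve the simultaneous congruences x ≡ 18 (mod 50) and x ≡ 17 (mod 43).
318

Using Chinese Remainder Theorem:
M = 50 × 43 = 2150
M1 = 43, M2 = 50
y1 = 43^(-1) mod 50 = 7
y2 = 50^(-1) mod 43 = 37
x = (18×43×7 + 17×50×37) mod 2150 = 318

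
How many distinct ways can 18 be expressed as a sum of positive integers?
385

p(n) counts ways to write n as a sum of positive integers (order ignored).
Euler's pentagonal recurrence: p(k) = p(k-1) + p(k-2) - p(k-5) - p(k-7) + p(k-12) + p(k-15) - ... (offsets j(3j∓1)/2, signs ++--, p(0)=1, p(<0)=0).
DP table for k = 0..17: p(0)=1, p(1)=1, p(2)=2, p(3)=3, p(4)=5, p(5)=7, p(6)=11, p(7)=15, p(8)=22, p(9)=30, p(10)=42, p(11)=56, p(12)=77, p(13)=101, p(14)=135, p(15)=176, p(16)=231, p(17)=297.
Final step: p(18) = p(17) + p(16) - p(13) - p(11) + p(6) + p(3)
= 297 + 231 - 101 - 56 + 11 + 3
= 385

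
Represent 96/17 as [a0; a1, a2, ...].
[5; 1, 1, 1, 5]

Euclidean algorithm steps:
96 = 5 × 17 + 11
17 = 1 × 11 + 6
11 = 1 × 6 + 5
6 = 1 × 5 + 1
5 = 5 × 1 + 0
Continued fraction: [5; 1, 1, 1, 5]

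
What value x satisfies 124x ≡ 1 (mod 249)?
247

gcd(124, 249) = 1, so the inverse exists.
Extended Euclidean algorithm on (249, 124):
249 = 2 × 124 + 1  ⟹  1 = (1)·249 + (-2)·124
So (-2)·124 ≡ 1 (mod 249), i.e. 124^(-1) ≡ -2 ≡ 247 (mod 249).
Check: 124 × 247 = 30628 ≡ 1 (mod 249)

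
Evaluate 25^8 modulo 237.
31

Repeated squaring. Binary of 8 = 1000.
25^1 ≡ 25 (mod 237); 25^2 ≡ 151 (mod 237); 25^4 ≡ 49 (mod 237); 25^8 ≡ 31 (mod 237)
25^8 = 25^8 ≡ 31 (mod 237)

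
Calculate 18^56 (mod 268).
4

Repeated squaring. Binary of 56 = 111000.
18^1 ≡ 18 (mod 268); 18^2 ≡ 56 (mod 268); 18^4 ≡ 188 (mod 268); 18^8 ≡ 236 (mod 268); 18^16 ≡ 220 (mod 268); 18^32 ≡ 160 (mod 268)
18^56 = 18^8 × 18^16 × 18^32 ≡ 4 (mod 268)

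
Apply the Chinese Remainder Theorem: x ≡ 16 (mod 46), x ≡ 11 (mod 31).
476

Using Chinese Remainder Theorem:
M = 46 × 31 = 1426
M1 = 31, M2 = 46
y1 = 31^(-1) mod 46 = 3
y2 = 46^(-1) mod 31 = 29
x = (16×31×3 + 11×46×29) mod 1426 = 476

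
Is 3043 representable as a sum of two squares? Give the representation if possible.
Not possible

Factorization: 3043 = 17 × 179
By Fermat: n is sum of two squares iff every prime p ≡ 3 (mod 4) appears to even power.
Prime(s) ≡ 3 (mod 4) with odd exponent: [(179, 1)]
Therefore 3043 cannot be expressed as a² + b².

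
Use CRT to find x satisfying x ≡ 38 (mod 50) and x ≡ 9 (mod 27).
738

Using Chinese Remainder Theorem:
M = 50 × 27 = 1350
M1 = 27, M2 = 50
y1 = 27^(-1) mod 50 = 13
y2 = 50^(-1) mod 27 = 20
x = (38×27×13 + 9×50×20) mod 1350 = 738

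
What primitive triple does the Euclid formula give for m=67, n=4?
(4473, 536, 4505)

Euclid's formula: a = m² - n², b = 2mn, c = m² + n²
m = 67, n = 4
a = 67² - 4² = 4489 - 16 = 4473
b = 2 × 67 × 4 = 536
c = 67² + 4² = 4489 + 16 = 4505
Verification: 4473² + 536² = 20007729 + 287296 = 20295025 = 4505² ✓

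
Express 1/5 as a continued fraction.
[0; 5]

Euclidean algorithm steps:
1 = 0 × 5 + 1
5 = 5 × 1 + 0
Continued fraction: [0; 5]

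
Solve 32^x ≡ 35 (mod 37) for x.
11

Baby-step giant-step with step n = ⌈√37⌉ = 7.
Baby steps 32^j mod 37 (j:value) for j=0..6: 0:1, 1:32, 2:25, 3:23, 4:33, 5:20, 6:11.
Giant-step multiplier: 32^(-7) ≡ 32^(36-7) = 32^29 ≡ 2 (mod 37).
Giant steps γ_i = 35·2^i mod 37: γ_0=35, γ_1=33 (in table at j=4).
x = i·n + j = 1·7 + 4 = 11.
Check: 32^11 ≡ 35 (mod 37).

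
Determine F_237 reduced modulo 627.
2

Matrix identity: Q^n = [[F_(n+1), F_n], [F_n, F_(n-1)]] with Q = [[1,1],[1,0]].
n = 237 = 11101101₂. Square-and-multiply, entries mod 627:
Q^1 = [[1,1],[1,0]]
Q^3 = (Q^1)²·Q = [[3,2],[2,1]]
Q^7 = (Q^3)²·Q = [[21,13],[13,8]]
Q^14 = (Q^7)² = [[610,377],[377,233]]
Q^29 = (Q^14)²·Q = [[11,89],[89,549]]
Q^59 = (Q^29)²·Q = [[198,518],[518,307]]
Q^118 = (Q^59)² = [[298,131],[131,167]]
Q^237 = (Q^118)²·Q = [[98,2],[2,96]]
F_237 mod 627 = Q^237[0][1] = 2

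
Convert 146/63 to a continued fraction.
[2; 3, 6, 1, 2]

Euclidean algorithm steps:
146 = 2 × 63 + 20
63 = 3 × 20 + 3
20 = 6 × 3 + 2
3 = 1 × 2 + 1
2 = 2 × 1 + 0
Continued fraction: [2; 3, 6, 1, 2]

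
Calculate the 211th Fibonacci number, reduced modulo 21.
2

Matrix identity: Q^n = [[F_(n+1), F_n], [F_n, F_(n-1)]] with Q = [[1,1],[1,0]].
n = 211 = 11010011₂. Square-and-multiply, entries mod 21:
Q^1 = [[1,1],[1,0]]
Q^3 = (Q^1)²·Q = [[3,2],[2,1]]
Q^6 = (Q^3)² = [[13,8],[8,5]]
Q^13 = (Q^6)²·Q = [[20,2],[2,18]]
Q^26 = (Q^13)² = [[5,13],[13,13]]
Q^52 = (Q^26)² = [[5,3],[3,2]]
Q^105 = (Q^52)²·Q = [[13,13],[13,0]]
Q^211 = (Q^105)²·Q = [[3,2],[2,1]]
F_211 mod 21 = Q^211[0][1] = 2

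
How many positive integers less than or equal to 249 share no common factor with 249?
164

249 = 3 × 83
φ(n) = n × ∏(1 - 1/p) for each prime p dividing n
φ(249) = 249 × (1 - 1/3) × (1 - 1/83) = 164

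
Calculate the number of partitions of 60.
966467

p(n) counts ways to write n as a sum of positive integers (order ignored).
Euler's pentagonal recurrence: p(k) = p(k-1) + p(k-2) - p(k-5) - p(k-7) + p(k-12) + p(k-15) - ... (offsets j(3j∓1)/2, signs ++--, p(0)=1, p(<0)=0).
DP table for k = 0..59: p(0)=1, p(1)=1, p(2)=2, p(3)=3, p(4)=5, p(5)=7, p(6)=11, p(7)=15, p(8)=22, p(9)=30, p(10)=42, p(11)=56, p(12)=77, p(13)=101, p(14)=135, p(15)=176, p(16)=231, p(17)=297, p(18)=385, p(19)=490, p(20)=627, p(21)=792, p(22)=1002, p(23)=1255, p(24)=1575, p(25)=1958, p(26)=2436, p(27)=3010, p(28)=3718, p(29)=4565, p(30)=5604, p(31)=6842, p(32)=8349, p(33)=10143, p(34)=12310, p(35)=14883, p(36)=17977, p(37)=21637, p(38)=26015, p(39)=31185, p(40)=37338, p(41)=44583, p(42)=53174, p(43)=63261, p(44)=75175, p(45)=89134, p(46)=105558, p(47)=124754, p(48)=147273, p(49)=173525, p(50)=204226, p(51)=239943, p(52)=281589, p(53)=329931, p(54)=386155, p(55)=451276, p(56)=526823, p(57)=614154, p(58)=715220, p(59)=831820.
Final step: p(60) = p(59) + p(58) - p(55) - p(53) + p(48) + p(45) - p(38) - p(34) + p(25) + p(20) - p(9) - p(3)
= 831820 + 715220 - 451276 - 329931 + 147273 + 89134 - 26015 - 12310 + 1958 + 627 - 30 - 3
= 966467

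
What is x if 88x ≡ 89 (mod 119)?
x ≡ 24 (mod 119)

gcd(88, 119) = 1, which divides 89, so solutions exist.
Find 88^(-1) mod 119 by the extended Euclidean algorithm:
119 = 1 × 88 + 31  ⟹  31 = (1)·119 + (-1)·88
88 = 2 × 31 + 26  ⟹  26 = (-2)·119 + (3)·88
31 = 1 × 26 + 5  ⟹  5 = (3)·119 + (-4)·88
26 = 5 × 5 + 1  ⟹  1 = (-17)·119 + (23)·88
So (23)·88 ≡ 1 (mod 119), i.e. 88^(-1) ≡ 23 (mod 119).
x ≡ 23 × 89 = 2047 ≡ 24 (mod 119).
Check: 88 × 24 = 2112 ≡ 89 (mod 119).
Unique solution: x ≡ 24 (mod 119)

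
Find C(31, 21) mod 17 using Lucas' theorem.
15

Using Lucas' theorem:
Write n=31 and k=21 in base 17:
n in base 17: [1, 14]
k in base 17: [1, 4]
C(31,21) mod 17 = ∏ C(n_i, k_i) mod 17
Digit binomials (mod 17): C(1,1) = 1; C(14,4) = 1001 ≡ 15
Product: 1 × 15 = 15 ≡ 15 (mod 17)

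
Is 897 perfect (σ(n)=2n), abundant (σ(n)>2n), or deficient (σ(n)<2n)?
deficient

Proper divisors of 897: sum = 1 + 3 + 13 + 23 + 39 + 69 + 299 = 447
Since 447 < 897, 897 is deficient.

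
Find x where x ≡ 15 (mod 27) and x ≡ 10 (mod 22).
582

Using Chinese Remainder Theorem:
M = 27 × 22 = 594
M1 = 22, M2 = 27
y1 = 22^(-1) mod 27 = 16
y2 = 27^(-1) mod 22 = 9
x = (15×22×16 + 10×27×9) mod 594 = 582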